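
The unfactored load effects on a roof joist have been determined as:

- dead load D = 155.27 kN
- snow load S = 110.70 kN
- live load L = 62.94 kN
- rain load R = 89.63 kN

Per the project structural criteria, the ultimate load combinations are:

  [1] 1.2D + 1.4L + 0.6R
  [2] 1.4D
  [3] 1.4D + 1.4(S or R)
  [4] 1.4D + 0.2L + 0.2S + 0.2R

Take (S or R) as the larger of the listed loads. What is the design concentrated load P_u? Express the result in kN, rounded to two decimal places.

(S or R) → S = 110.70 kN.
[1] 1.2(155.27) + 1.4(62.94) + 0.6(89.63) = 328.22
[2] 1.4(155.27) = 217.38
[3] 1.4(155.27) + 1.4(110.70) = 372.36
[4] 1.4(155.27) + 0.2(62.94) + 0.2(110.70) + 0.2(89.63) = 270.03
Maximum is from combination 3.

372.36 kN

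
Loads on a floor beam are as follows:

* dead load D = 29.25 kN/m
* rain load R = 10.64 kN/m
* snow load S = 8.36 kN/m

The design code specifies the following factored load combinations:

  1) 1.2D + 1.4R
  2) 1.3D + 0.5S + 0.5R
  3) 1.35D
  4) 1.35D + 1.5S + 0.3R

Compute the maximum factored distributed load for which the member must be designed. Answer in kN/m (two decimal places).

55.22 kN/m

1) 1.2(29.25) + 1.4(10.64) = 35.10 + 14.90 = 50.00
2) 1.3(29.25) + 0.5(8.36) + 0.5(10.64) = 38.03 + 4.18 + 5.32 = 47.53
3) 1.35(29.25) = 39.49
4) 1.35(29.25) + 1.5(8.36) + 0.3(10.64) = 39.49 + 12.54 + 3.19 = 55.22
The controlling combination is 4, giving 55.22 kN/m.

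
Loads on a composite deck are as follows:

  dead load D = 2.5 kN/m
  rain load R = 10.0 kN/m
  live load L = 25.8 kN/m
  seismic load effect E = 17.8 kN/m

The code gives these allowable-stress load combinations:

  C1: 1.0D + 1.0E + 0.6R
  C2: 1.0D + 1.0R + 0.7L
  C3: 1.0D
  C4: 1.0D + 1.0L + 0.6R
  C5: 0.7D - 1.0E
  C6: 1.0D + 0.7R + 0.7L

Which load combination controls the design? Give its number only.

Combination 4

C1: 1.0(2.5) + 1.0(17.8) + 0.6(10.0) = 2.5 + 17.8 + 6.0 = 26.3
C2: 1.0(2.5) + 1.0(10.0) + 0.7(25.8) = 2.5 + 10.0 + 18.1 = 30.6
C3: 1.0(2.5) = 2.5
C4: 1.0(2.5) + 1.0(25.8) + 0.6(10.0) = 2.5 + 25.8 + 6.0 = 34.3
C5: 0.7(2.5) - 1.0(17.8) = -16.1
C6: 1.0(2.5) + 0.7(10.0) + 0.7(25.8) = 2.5 + 7.0 + 18.1 = 27.6
The largest value is 34.3 kN/m from combination 4.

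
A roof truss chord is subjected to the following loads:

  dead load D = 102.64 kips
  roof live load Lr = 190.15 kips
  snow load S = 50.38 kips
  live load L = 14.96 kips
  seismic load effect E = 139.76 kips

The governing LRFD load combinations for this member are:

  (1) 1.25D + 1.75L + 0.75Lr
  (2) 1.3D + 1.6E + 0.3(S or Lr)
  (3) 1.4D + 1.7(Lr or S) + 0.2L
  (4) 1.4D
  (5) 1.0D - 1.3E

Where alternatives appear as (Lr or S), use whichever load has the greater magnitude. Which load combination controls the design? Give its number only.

Combination 3

(S or Lr) → Lr = 190.15 kips; (Lr or S) → Lr = 190.15 kips.
(1) 1.25(102.64) + 1.75(14.96) + 0.75(190.15) = 128.30 + 26.18 + 142.61 = 297.09
(2) 1.3(102.64) + 1.6(139.76) + 0.3(190.15) = 414.09
(3) 1.4(102.64) + 1.7(190.15) + 0.2(14.96) = 469.94
(4) 1.4(102.64) = 143.70
(5) 1.0(102.64) - 1.3(139.76) = 102.64 - 181.69 = -79.05
The largest value is 469.94 kips from combination 3.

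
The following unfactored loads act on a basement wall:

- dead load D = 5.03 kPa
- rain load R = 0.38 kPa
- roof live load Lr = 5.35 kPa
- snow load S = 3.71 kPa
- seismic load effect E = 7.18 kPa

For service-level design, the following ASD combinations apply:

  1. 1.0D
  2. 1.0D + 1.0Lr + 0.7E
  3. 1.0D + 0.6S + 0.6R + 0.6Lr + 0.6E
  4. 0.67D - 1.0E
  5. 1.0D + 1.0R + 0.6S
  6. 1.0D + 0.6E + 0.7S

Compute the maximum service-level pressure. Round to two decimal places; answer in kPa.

15.41 kPa

1. 1.0(5.03) = 5.03
2. 1.0(5.03) + 1.0(5.35) + 0.7(7.18) = 15.41
3. 1.0(5.03) + 0.6(3.71) + 0.6(0.38) + 0.6(5.35) + 0.6(7.18) = 15.00
4. 0.67(5.03) - 1.0(7.18) = -3.81
5. 1.0(5.03) + 1.0(0.38) + 0.6(3.71) = 7.64
6. 1.0(5.03) + 0.6(7.18) + 0.7(3.71) = 11.94
Combination 2 governs: p = 15.41 kPa.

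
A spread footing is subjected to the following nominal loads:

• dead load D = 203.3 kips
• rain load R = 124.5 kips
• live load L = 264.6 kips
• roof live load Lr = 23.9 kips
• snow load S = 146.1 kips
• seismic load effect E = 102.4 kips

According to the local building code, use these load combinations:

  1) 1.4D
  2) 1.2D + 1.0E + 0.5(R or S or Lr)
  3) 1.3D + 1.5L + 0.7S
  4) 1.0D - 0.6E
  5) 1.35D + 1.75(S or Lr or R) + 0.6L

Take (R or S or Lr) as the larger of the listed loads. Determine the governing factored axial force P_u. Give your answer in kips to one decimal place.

763.5 kips

(R or S or Lr) → S = 146.1 kips; (S or Lr or R) → S = 146.1 kips.
1) 1.4(203.3) = 284.6
2) 1.2(203.3) + 1.0(102.4) + 0.5(146.1) = 419.4
3) 1.3(203.3) + 1.5(264.6) + 0.7(146.1) = 264.3 + 396.9 + 102.3 = 763.5
4) 1.0(203.3) - 0.6(102.4) = 203.3 - 61.4 = 141.9
5) 1.35(203.3) + 1.75(146.1) + 0.6(264.6) = 688.9
Maximum is from combination 3.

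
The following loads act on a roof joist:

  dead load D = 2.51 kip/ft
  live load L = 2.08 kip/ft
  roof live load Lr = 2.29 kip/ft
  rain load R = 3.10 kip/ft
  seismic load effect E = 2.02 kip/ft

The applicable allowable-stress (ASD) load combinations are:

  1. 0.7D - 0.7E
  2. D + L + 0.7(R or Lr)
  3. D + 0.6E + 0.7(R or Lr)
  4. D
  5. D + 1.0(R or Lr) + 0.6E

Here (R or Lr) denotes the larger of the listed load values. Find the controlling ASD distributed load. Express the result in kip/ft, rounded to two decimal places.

6.82 kip/ft

(R or Lr) → R = 3.10 kip/ft.
1. 0.7(2.51) - 0.7(2.02) = 0.34
2. 1.0(2.51) + 1.0(2.08) + 0.7(3.10) = 2.51 + 2.08 + 2.17 = 6.76
3. 1.0(2.51) + 0.6(2.02) + 0.7(3.10) = 2.51 + 1.21 + 2.17 = 5.89
4. 1.0(2.51) = 2.51
5. 1.0(2.51) + 1.0(3.10) + 0.6(2.02) = 2.51 + 3.10 + 1.21 = 6.82
Maximum is from combination 5.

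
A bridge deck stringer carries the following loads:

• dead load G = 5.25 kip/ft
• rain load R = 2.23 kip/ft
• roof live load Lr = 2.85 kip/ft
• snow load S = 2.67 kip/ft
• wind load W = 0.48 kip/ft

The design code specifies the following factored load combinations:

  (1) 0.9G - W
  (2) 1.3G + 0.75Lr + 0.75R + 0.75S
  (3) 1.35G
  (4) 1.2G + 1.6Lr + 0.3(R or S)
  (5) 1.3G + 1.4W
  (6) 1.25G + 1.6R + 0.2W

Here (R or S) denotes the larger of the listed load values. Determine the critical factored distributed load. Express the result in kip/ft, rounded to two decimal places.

(R or S) → S = 2.67 kip/ft.
(1) 0.9(5.25) - 1.0(0.48) = 4.73 - 0.48 = 4.25
(2) 1.3(5.25) + 0.75(2.85) + 0.75(2.23) + 0.75(2.67) = 6.83 + 2.14 + 1.67 + 2.00 = 12.64
(3) 1.35(5.25) = 7.09
(4) 1.2(5.25) + 1.6(2.85) + 0.3(2.67) = 6.30 + 4.56 + 0.80 = 11.66
(5) 1.3(5.25) + 1.4(0.48) = 6.83 + 0.67 = 7.50
(6) 1.25(5.25) + 1.6(2.23) + 0.2(0.48) = 6.56 + 3.57 + 0.10 = 10.23
Maximum is from combination 2.

12.64 kip/ft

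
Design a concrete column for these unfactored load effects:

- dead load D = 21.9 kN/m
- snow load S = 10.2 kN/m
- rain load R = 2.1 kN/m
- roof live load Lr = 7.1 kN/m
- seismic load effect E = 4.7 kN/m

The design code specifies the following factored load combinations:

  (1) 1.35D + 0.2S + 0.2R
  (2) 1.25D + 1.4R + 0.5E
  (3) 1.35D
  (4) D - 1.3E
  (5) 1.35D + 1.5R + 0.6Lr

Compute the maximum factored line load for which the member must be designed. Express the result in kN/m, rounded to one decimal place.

(1) 1.35(21.9) + 0.2(10.2) + 0.2(2.1) = 29.6 + 2.0 + 0.4 = 32.0
(2) 1.25(21.9) + 1.4(2.1) + 0.5(4.7) = 27.4 + 2.9 + 2.4 = 32.7
(3) 1.35(21.9) = 29.6
(4) 1.0(21.9) - 1.3(4.7) = 21.9 - 6.1 = 15.8
(5) 1.35(21.9) + 1.5(2.1) + 0.6(7.1) = 37.0
The controlling combination is 5, giving 37.0 kN/m.

37.0 kN/m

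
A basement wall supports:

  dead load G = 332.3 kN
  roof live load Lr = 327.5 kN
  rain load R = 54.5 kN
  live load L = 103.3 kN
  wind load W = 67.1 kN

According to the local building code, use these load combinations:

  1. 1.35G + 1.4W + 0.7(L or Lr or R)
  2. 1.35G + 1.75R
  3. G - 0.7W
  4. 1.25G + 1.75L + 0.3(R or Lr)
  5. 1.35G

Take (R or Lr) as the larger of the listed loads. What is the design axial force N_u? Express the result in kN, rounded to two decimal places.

771.80 kN

(L or Lr or R) → Lr = 327.5 kN; (R or Lr) → Lr = 327.5 kN.
1. 1.35(332.3) + 1.4(67.1) + 0.7(327.5) = 771.80
2. 1.35(332.3) + 1.75(54.5) = 543.98
3. 1.0(332.3) - 0.7(67.1) = 285.33
4. 1.25(332.3) + 1.75(103.3) + 0.3(327.5) = 694.40
5. 1.35(332.3) = 448.61
The controlling combination is 1, giving 771.80 kN.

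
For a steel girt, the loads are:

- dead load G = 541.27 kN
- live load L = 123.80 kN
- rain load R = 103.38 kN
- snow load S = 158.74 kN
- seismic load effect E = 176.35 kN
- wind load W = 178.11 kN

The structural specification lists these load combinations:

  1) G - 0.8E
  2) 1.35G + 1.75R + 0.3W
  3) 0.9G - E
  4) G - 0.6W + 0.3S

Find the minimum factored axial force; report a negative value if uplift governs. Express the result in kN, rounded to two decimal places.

1) 1.0(541.27) - 0.8(176.35) = 541.27 - 141.08 = 400.19
2) 1.35(541.27) + 1.75(103.38) + 0.3(178.11) = 730.71 + 180.92 + 53.43 = 965.06
3) 0.9(541.27) - 1.0(176.35) = 487.14 - 176.35 = 310.79
4) 1.0(541.27) - 0.6(178.11) + 0.3(158.74) = 482.03
Combination 3 gives the minimum: 310.79 kN.

310.79 kN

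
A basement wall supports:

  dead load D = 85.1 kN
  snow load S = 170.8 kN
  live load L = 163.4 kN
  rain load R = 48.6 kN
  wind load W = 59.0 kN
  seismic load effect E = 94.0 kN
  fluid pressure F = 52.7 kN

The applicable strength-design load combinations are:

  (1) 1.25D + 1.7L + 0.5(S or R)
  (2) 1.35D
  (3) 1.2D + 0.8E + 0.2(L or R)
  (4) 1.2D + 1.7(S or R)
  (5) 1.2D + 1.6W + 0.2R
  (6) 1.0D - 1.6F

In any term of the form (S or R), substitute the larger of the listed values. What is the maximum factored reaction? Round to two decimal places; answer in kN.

(S or R) → S = 170.8 kN; (L or R) → L = 163.4 kN.
(1) 1.25(85.1) + 1.7(163.4) + 0.5(170.8) = 469.56
(2) 1.35(85.1) = 114.89
(3) 1.2(85.1) + 0.8(94.0) + 0.2(163.4) = 210.00
(4) 1.2(85.1) + 1.7(170.8) = 392.48
(5) 1.2(85.1) + 1.6(59.0) + 0.2(48.6) = 206.24
(6) 1.0(85.1) - 1.6(52.7) = 0.78
Combination 1 governs: V_u = 469.56 kN.

469.56 kN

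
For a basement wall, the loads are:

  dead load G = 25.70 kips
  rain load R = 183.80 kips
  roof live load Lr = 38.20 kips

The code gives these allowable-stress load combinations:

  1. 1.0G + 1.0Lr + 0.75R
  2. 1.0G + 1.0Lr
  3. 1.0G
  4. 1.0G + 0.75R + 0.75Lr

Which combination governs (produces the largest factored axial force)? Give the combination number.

1. 1.0(25.70) + 1.0(38.20) + 0.75(183.80) = 25.70 + 38.20 + 137.85 = 201.75
2. 1.0(25.70) + 1.0(38.20) = 25.70 + 38.20 = 63.90
3. 1.0(25.70) = 25.70
4. 1.0(25.70) + 0.75(183.80) + 0.75(38.20) = 25.70 + 137.85 + 28.65 = 192.20
The largest value is 201.75 kips from combination 1.

Combination 1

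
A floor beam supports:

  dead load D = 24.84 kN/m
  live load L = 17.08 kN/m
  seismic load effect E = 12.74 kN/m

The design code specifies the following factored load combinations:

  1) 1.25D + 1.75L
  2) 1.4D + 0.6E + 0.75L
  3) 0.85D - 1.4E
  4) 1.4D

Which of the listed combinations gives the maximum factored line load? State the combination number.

Combination 1

1) 1.25(24.84) + 1.75(17.08) = 31.05 + 29.89 = 60.94
2) 1.4(24.84) + 0.6(12.74) + 0.75(17.08) = 34.78 + 7.64 + 12.81 = 55.23
3) 0.85(24.84) - 1.4(12.74) = 3.28
4) 1.4(24.84) = 34.78
The largest value is 60.94 kN/m from combination 1.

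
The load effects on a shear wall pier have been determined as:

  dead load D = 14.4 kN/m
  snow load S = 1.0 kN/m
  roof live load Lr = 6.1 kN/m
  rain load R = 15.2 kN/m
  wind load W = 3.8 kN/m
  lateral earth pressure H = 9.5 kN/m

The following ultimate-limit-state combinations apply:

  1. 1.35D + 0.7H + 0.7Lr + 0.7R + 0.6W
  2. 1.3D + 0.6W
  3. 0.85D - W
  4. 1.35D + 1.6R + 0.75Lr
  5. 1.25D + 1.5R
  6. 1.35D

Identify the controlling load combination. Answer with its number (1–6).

Combination 4

1. 1.35(14.4) + 0.7(9.5) + 0.7(6.1) + 0.7(15.2) + 0.6(3.8) = 19.4 + 6.7 + 4.3 + 10.6 + 2.3 = 43.3
2. 1.3(14.4) + 0.6(3.8) = 18.7 + 2.3 = 21.0
3. 0.85(14.4) - 1.0(3.8) = 12.2 - 3.8 = 8.4
4. 1.35(14.4) + 1.6(15.2) + 0.75(6.1) = 19.4 + 24.3 + 4.6 = 48.3
5. 1.25(14.4) + 1.5(15.2) = 18.0 + 22.8 = 40.8
6. 1.35(14.4) = 19.4
The largest value is 48.3 kN/m from combination 4.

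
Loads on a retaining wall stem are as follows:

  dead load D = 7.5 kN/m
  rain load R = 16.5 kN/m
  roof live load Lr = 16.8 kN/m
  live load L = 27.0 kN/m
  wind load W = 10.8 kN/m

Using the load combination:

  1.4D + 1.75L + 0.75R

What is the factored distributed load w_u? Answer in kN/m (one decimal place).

70.1 kN/m

1.4(7.5) + 1.75(27.0) + 0.75(16.5) = 70.1
w_u = 70.1 kN/m.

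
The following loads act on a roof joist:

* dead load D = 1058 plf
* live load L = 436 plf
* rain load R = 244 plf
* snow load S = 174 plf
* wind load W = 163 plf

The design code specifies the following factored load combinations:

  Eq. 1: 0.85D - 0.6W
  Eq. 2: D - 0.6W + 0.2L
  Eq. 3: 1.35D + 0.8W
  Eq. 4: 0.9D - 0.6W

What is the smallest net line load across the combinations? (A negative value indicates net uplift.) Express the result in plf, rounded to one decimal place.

801.5 plf

Eq. 1: 0.85(1058) - 0.6(163) = 899.3 - 97.8 = 801.5
Eq. 2: 1.0(1058) - 0.6(163) + 0.2(436) = 1058.0 - 97.8 + 87.2 = 1047.4
Eq. 3: 1.35(1058) + 0.8(163) = 1428.3 + 130.4 = 1558.7
Eq. 4: 0.9(1058) - 0.6(163) = 952.2 - 97.8 = 854.4
Combination 1 gives the minimum: 801.5 plf.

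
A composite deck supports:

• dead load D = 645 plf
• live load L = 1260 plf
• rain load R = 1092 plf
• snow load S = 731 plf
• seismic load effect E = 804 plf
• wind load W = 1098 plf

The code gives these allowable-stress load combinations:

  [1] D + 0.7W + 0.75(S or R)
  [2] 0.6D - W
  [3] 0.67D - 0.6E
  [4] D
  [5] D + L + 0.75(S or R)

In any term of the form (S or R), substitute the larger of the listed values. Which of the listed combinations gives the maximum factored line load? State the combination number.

(S or R) → R = 1092 plf.
[1] 1.0(645) + 0.7(1098) + 0.75(1092) = 645.00 + 768.60 + 819.00 = 2232.60
[2] 0.6(645) - 1.0(1098) = 387.00 - 1098.00 = -711.00
[3] 0.67(645) - 0.6(804) = 432.15 - 482.40 = -50.25
[4] 1.0(645) = 645.00
[5] 1.0(645) + 1.0(1260) + 0.75(1092) = 645.00 + 1260.00 + 819.00 = 2724.00
The largest value is 2724.00 plf from combination 5.

Combination 5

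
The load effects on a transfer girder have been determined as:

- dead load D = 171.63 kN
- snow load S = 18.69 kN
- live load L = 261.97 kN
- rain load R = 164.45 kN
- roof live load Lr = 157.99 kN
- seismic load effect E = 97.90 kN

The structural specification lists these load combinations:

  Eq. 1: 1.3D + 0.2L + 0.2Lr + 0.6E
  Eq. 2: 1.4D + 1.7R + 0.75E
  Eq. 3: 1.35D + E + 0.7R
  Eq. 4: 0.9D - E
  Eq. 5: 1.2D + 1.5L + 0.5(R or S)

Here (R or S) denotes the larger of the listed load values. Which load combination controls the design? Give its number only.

Combination 5

(R or S) → R = 164.45 kN.
Eq. 1: 1.3(171.63) + 0.2(261.97) + 0.2(157.99) + 0.6(97.90) = 223.12 + 52.39 + 31.60 + 58.74 = 365.85
Eq. 2: 1.4(171.63) + 1.7(164.45) + 0.75(97.90) = 593.27
Eq. 3: 1.35(171.63) + 1.0(97.90) + 0.7(164.45) = 231.70 + 97.90 + 115.12 = 444.72
Eq. 4: 0.9(171.63) - 1.0(97.90) = 154.47 - 97.90 = 56.57
Eq. 5: 1.2(171.63) + 1.5(261.97) + 0.5(164.45) = 681.14
The largest value is 681.14 kN from combination 5.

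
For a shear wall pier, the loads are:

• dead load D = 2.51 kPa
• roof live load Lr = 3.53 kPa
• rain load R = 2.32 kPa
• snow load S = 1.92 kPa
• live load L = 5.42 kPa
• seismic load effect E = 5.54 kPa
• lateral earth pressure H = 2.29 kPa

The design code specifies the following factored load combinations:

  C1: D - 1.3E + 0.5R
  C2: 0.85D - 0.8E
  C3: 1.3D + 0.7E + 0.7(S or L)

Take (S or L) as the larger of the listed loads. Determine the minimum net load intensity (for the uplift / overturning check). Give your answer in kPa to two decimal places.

-3.53 kPa

(S or L) → L = 5.42 kPa.
C1: 1.0(2.51) - 1.3(5.54) + 0.5(2.32) = 2.51 - 7.20 + 1.16 = -3.53
C2: 0.85(2.51) - 0.8(5.54) = 2.13 - 4.43 = -2.30
C3: 1.3(2.51) + 0.7(5.54) + 0.7(5.42) = 10.94
Combination 1 gives the minimum: -3.53 kPa.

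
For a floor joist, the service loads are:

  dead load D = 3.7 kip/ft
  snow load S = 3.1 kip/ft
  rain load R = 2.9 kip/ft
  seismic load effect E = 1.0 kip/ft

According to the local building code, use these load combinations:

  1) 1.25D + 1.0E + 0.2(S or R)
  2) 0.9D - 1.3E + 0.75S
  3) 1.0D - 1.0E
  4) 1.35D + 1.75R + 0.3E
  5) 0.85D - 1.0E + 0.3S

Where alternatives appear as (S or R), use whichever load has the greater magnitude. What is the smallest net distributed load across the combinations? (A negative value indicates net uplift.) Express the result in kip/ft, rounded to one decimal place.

2.7 kip/ft

(S or R) → S = 3.1 kip/ft.
1) 1.25(3.7) + 1.0(1.0) + 0.2(3.1) = 4.6 + 1.0 + 0.6 = 6.2
2) 0.9(3.7) - 1.3(1.0) + 0.75(3.1) = 4.4
3) 1.0(3.7) - 1.0(1.0) = 3.7 - 1.0 = 2.7
4) 1.35(3.7) + 1.75(2.9) + 0.3(1.0) = 5.0 + 5.1 + 0.3 = 10.4
5) 0.85(3.7) - 1.0(1.0) + 0.3(3.1) = 3.1
Combination 3 gives the minimum: 2.7 kip/ft.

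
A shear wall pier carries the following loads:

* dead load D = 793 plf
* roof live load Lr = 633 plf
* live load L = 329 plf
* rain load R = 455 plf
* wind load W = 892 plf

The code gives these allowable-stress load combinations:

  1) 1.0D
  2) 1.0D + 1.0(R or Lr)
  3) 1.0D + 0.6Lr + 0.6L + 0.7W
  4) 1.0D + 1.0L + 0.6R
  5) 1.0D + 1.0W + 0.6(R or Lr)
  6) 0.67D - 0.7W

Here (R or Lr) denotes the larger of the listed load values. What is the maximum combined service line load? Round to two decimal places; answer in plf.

(R or Lr) → Lr = 633 plf.
1) 1.0(793) = 793.00
2) 1.0(793) + 1.0(633) = 793.00 + 633.00 = 1426.00
3) 1.0(793) + 0.6(633) + 0.6(329) + 0.7(892) = 793.00 + 379.80 + 197.40 + 624.40 = 1994.60
4) 1.0(793) + 1.0(329) + 0.6(455) = 793.00 + 329.00 + 273.00 = 1395.00
5) 1.0(793) + 1.0(892) + 0.6(633) = 793.00 + 892.00 + 379.80 = 2064.80
6) 0.67(793) - 0.7(892) = 531.31 - 624.40 = -93.09
Combination 5 governs: w = 2064.80 plf.

2064.80 plf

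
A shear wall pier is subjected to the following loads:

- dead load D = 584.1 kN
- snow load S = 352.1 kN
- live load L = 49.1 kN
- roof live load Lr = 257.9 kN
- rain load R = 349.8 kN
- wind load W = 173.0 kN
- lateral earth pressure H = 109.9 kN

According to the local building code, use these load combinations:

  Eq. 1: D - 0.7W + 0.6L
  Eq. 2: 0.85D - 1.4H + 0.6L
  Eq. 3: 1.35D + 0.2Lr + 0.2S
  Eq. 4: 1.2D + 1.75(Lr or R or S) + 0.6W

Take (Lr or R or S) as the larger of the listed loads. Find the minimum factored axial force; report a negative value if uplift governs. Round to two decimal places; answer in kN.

(Lr or R or S) → S = 352.1 kN.
Eq. 1: 1.0(584.1) - 0.7(173.0) + 0.6(49.1) = 584.10 - 121.10 + 29.46 = 492.46
Eq. 2: 0.85(584.1) - 1.4(109.9) + 0.6(49.1) = 496.49 - 153.86 + 29.46 = 372.09
Eq. 3: 1.35(584.1) + 0.2(257.9) + 0.2(352.1) = 788.54 + 51.58 + 70.42 = 910.54
Eq. 4: 1.2(584.1) + 1.75(352.1) + 0.6(173.0) = 700.92 + 616.18 + 103.80 = 1420.90
Combination 2 gives the minimum: 372.09 kN.

372.09 kN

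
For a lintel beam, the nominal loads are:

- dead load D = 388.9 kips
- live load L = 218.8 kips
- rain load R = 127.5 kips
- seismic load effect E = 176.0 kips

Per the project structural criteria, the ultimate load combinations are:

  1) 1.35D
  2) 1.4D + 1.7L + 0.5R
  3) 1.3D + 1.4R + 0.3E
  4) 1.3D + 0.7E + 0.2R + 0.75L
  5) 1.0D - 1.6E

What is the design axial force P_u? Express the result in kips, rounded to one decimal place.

1) 1.35(388.9) = 525.0
2) 1.4(388.9) + 1.7(218.8) + 0.5(127.5) = 980.2
3) 1.3(388.9) + 1.4(127.5) + 0.3(176.0) = 505.6 + 178.5 + 52.8 = 736.9
4) 1.3(388.9) + 0.7(176.0) + 0.2(127.5) + 0.75(218.8) = 505.6 + 123.2 + 25.5 + 164.1 = 818.4
5) 1.0(388.9) - 1.6(176.0) = 388.9 - 281.6 = 107.3
Maximum is from combination 2.

980.2 kips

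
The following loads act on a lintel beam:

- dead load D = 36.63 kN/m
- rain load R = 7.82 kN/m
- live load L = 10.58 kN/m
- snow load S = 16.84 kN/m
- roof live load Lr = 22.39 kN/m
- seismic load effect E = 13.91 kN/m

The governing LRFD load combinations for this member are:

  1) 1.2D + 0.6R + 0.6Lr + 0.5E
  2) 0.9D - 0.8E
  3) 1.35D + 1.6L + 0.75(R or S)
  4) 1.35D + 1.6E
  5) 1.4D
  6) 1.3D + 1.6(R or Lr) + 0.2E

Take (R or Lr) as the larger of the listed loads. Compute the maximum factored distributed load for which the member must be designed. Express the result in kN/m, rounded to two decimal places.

86.23 kN/m

(R or S) → S = 16.84 kN/m; (R or Lr) → Lr = 22.39 kN/m.
1) 1.2(36.63) + 0.6(7.82) + 0.6(22.39) + 0.5(13.91) = 43.96 + 4.69 + 13.43 + 6.96 = 69.04
2) 0.9(36.63) - 0.8(13.91) = 32.97 - 11.13 = 21.84
3) 1.35(36.63) + 1.6(10.58) + 0.75(16.84) = 49.45 + 16.93 + 12.63 = 79.01
4) 1.35(36.63) + 1.6(13.91) = 49.45 + 22.26 = 71.71
5) 1.4(36.63) = 51.28
6) 1.3(36.63) + 1.6(22.39) + 0.2(13.91) = 86.23
The controlling combination is 6, giving 86.23 kN/m.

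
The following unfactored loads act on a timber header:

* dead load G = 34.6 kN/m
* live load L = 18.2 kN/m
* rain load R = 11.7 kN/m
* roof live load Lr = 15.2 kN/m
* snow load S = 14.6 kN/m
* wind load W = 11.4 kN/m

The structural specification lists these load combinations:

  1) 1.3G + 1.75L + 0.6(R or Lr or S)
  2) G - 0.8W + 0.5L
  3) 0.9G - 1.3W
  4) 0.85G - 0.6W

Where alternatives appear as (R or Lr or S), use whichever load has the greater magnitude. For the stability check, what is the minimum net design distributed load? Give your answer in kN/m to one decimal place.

16.3 kN/m

(R or Lr or S) → Lr = 15.2 kN/m.
1) 1.3(34.6) + 1.75(18.2) + 0.6(15.2) = 86.0
2) 1.0(34.6) - 0.8(11.4) + 0.5(18.2) = 34.6
3) 0.9(34.6) - 1.3(11.4) = 16.3
4) 0.85(34.6) - 0.6(11.4) = 22.6
Combination 3 gives the minimum: 16.3 kN/m.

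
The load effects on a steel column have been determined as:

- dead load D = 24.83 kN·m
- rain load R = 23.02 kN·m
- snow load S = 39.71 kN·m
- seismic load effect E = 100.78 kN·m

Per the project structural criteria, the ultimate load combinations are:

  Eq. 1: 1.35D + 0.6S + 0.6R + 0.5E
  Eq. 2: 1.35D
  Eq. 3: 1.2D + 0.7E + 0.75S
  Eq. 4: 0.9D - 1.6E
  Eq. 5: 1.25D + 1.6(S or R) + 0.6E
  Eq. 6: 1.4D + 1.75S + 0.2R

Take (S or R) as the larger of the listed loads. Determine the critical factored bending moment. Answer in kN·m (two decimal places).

(S or R) → S = 39.71 kN·m.
Eq. 1: 1.35(24.83) + 0.6(39.71) + 0.6(23.02) + 0.5(100.78) = 121.55
Eq. 2: 1.35(24.83) = 33.52
Eq. 3: 1.2(24.83) + 0.7(100.78) + 0.75(39.71) = 130.12
Eq. 4: 0.9(24.83) - 1.6(100.78) = -138.90
Eq. 5: 1.25(24.83) + 1.6(39.71) + 0.6(100.78) = 155.04
Eq. 6: 1.4(24.83) + 1.75(39.71) + 0.2(23.02) = 108.86
Combination 5 governs: M_u = 155.04 kN·m.

155.04 kN·m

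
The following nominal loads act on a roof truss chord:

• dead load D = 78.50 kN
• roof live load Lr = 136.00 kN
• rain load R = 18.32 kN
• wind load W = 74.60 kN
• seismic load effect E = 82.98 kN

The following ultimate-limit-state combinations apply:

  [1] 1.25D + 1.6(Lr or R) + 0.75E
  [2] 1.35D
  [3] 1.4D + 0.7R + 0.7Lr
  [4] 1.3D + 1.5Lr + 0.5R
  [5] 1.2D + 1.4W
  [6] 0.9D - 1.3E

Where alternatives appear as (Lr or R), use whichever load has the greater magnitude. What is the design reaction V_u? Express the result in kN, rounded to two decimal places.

377.96 kN

(Lr or R) → Lr = 136.00 kN.
[1] 1.25(78.50) + 1.6(136.00) + 0.75(82.98) = 377.96
[2] 1.35(78.50) = 105.98
[3] 1.4(78.50) + 0.7(18.32) + 0.7(136.00) = 109.90 + 12.82 + 95.20 = 217.92
[4] 1.3(78.50) + 1.5(136.00) + 0.5(18.32) = 102.05 + 204.00 + 9.16 = 315.21
[5] 1.2(78.50) + 1.4(74.60) = 94.20 + 104.44 = 198.64
[6] 0.9(78.50) - 1.3(82.98) = 70.65 - 107.87 = -37.22
The controlling combination is 1, giving 377.96 kN.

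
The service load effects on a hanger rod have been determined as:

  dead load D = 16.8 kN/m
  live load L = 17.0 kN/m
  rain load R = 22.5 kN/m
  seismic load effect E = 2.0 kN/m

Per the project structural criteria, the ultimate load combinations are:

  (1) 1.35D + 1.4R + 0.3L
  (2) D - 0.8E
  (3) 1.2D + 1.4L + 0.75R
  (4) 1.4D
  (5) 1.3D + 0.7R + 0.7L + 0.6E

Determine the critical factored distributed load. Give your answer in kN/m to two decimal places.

60.84 kN/m

(1) 1.35(16.8) + 1.4(22.5) + 0.3(17.0) = 22.68 + 31.50 + 5.10 = 59.28
(2) 1.0(16.8) - 0.8(2.0) = 16.80 - 1.60 = 15.20
(3) 1.2(16.8) + 1.4(17.0) + 0.75(22.5) = 20.16 + 23.80 + 16.88 = 60.84
(4) 1.4(16.8) = 23.52
(5) 1.3(16.8) + 0.7(22.5) + 0.7(17.0) + 0.6(2.0) = 21.84 + 15.75 + 11.90 + 1.20 = 50.69
The controlling combination is 3, giving 60.84 kN/m.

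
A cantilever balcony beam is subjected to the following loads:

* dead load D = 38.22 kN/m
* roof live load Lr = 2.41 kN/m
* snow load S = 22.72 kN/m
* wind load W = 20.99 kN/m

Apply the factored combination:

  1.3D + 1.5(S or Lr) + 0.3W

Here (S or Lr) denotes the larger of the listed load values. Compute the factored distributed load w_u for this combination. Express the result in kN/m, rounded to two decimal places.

(S or Lr) → S = 22.72 kN/m.
1.3(38.22) + 1.5(22.72) + 0.3(20.99) = 90.06
w_u = 90.06 kN/m.

90.06 kN/m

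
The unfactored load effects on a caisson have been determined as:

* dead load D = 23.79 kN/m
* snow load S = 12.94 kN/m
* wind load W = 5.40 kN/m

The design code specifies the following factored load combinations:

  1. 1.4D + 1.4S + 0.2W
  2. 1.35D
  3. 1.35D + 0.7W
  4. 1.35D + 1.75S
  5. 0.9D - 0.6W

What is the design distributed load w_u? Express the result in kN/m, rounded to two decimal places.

54.76 kN/m

1. 1.4(23.79) + 1.4(12.94) + 0.2(5.40) = 52.50
2. 1.35(23.79) = 32.12
3. 1.35(23.79) + 0.7(5.40) = 35.90
4. 1.35(23.79) + 1.75(12.94) = 54.76
5. 0.9(23.79) - 0.6(5.40) = 18.17
Combination 4 governs: w_u = 54.76 kN/m.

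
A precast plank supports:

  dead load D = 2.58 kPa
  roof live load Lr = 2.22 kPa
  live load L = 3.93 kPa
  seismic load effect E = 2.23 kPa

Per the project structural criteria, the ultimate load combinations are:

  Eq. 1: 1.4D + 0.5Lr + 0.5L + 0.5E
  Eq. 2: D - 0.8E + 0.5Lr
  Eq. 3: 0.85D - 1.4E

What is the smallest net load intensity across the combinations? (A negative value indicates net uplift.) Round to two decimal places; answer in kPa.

Eq. 1: 1.4(2.58) + 0.5(2.22) + 0.5(3.93) + 0.5(2.23) = 7.80
Eq. 2: 1.0(2.58) - 0.8(2.23) + 0.5(2.22) = 2.58 - 1.78 + 1.11 = 1.91
Eq. 3: 0.85(2.58) - 1.4(2.23) = 2.19 - 3.12 = -0.93
Combination 3 gives the minimum: -0.93 kPa.

-0.93 kPa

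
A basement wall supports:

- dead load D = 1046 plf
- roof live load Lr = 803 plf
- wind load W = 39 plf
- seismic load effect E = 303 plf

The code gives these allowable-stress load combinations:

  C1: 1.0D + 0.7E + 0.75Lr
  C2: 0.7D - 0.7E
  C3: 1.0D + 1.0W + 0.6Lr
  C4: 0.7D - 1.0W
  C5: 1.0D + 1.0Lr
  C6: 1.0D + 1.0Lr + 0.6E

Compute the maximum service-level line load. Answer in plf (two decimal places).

2030.80 plf

C1: 1.0(1046) + 0.7(303) + 0.75(803) = 1046.00 + 212.10 + 602.25 = 1860.35
C2: 0.7(1046) - 0.7(303) = 732.20 - 212.10 = 520.10
C3: 1.0(1046) + 1.0(39) + 0.6(803) = 1046.00 + 39.00 + 481.80 = 1566.80
C4: 0.7(1046) - 1.0(39) = 732.20 - 39.00 = 693.20
C5: 1.0(1046) + 1.0(803) = 1046.00 + 803.00 = 1849.00
C6: 1.0(1046) + 1.0(803) + 0.6(303) = 1046.00 + 803.00 + 181.80 = 2030.80
Combination 6 governs: w = 2030.80 plf.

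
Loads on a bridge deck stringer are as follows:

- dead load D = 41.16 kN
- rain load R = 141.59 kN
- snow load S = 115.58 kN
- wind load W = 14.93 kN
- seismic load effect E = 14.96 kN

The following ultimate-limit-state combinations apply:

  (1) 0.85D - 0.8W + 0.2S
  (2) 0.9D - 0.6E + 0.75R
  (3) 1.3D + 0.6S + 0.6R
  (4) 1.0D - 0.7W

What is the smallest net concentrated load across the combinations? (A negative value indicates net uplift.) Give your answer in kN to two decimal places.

(1) 0.85(41.16) - 0.8(14.93) + 0.2(115.58) = 46.16
(2) 0.9(41.16) - 0.6(14.96) + 0.75(141.59) = 134.26
(3) 1.3(41.16) + 0.6(115.58) + 0.6(141.59) = 53.51 + 69.35 + 84.95 = 207.81
(4) 1.0(41.16) - 0.7(14.93) = 41.16 - 10.45 = 30.71
Combination 4 gives the minimum: 30.71 kN.

30.71 kN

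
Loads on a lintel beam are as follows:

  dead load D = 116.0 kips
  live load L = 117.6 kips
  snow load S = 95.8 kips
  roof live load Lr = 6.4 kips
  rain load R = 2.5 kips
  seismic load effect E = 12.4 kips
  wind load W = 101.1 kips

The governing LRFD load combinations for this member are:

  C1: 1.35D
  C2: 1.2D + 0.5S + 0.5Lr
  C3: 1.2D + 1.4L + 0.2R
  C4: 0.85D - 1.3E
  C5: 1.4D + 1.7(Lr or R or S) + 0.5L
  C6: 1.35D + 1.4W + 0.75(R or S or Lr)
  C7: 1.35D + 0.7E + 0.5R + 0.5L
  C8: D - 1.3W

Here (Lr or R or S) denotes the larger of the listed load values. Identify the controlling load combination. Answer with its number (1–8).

Combination 5

(Lr or R or S) → S = 95.8 kips; (R or S or Lr) → S = 95.8 kips.
C1: 1.35(116.0) = 156.6
C2: 1.2(116.0) + 0.5(95.8) + 0.5(6.4) = 139.2 + 47.9 + 3.2 = 190.3
C3: 1.2(116.0) + 1.4(117.6) + 0.2(2.5) = 139.2 + 164.6 + 0.5 = 304.3
C4: 0.85(116.0) - 1.3(12.4) = 98.6 - 16.1 = 82.5
C5: 1.4(116.0) + 1.7(95.8) + 0.5(117.6) = 162.4 + 162.9 + 58.8 = 384.1
C6: 1.35(116.0) + 1.4(101.1) + 0.75(95.8) = 156.6 + 141.5 + 71.9 = 370.0
C7: 1.35(116.0) + 0.7(12.4) + 0.5(2.5) + 0.5(117.6) = 225.3
C8: 1.0(116.0) - 1.3(101.1) = 116.0 - 131.4 = -15.4
The largest value is 384.1 kips from combination 5.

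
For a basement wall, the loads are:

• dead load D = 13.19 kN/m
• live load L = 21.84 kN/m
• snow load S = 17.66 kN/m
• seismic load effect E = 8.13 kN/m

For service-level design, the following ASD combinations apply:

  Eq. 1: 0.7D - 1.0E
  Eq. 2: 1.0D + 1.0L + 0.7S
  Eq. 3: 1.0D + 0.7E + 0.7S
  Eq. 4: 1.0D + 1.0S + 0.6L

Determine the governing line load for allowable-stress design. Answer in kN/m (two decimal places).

Eq. 1: 0.7(13.19) - 1.0(8.13) = 9.23 - 8.13 = 1.10
Eq. 2: 1.0(13.19) + 1.0(21.84) + 0.7(17.66) = 13.19 + 21.84 + 12.36 = 47.39
Eq. 3: 1.0(13.19) + 0.7(8.13) + 0.7(17.66) = 13.19 + 5.69 + 12.36 = 31.24
Eq. 4: 1.0(13.19) + 1.0(17.66) + 0.6(21.84) = 13.19 + 17.66 + 13.10 = 43.95
Combination 2 governs: w = 47.39 kN/m.

47.39 kN/m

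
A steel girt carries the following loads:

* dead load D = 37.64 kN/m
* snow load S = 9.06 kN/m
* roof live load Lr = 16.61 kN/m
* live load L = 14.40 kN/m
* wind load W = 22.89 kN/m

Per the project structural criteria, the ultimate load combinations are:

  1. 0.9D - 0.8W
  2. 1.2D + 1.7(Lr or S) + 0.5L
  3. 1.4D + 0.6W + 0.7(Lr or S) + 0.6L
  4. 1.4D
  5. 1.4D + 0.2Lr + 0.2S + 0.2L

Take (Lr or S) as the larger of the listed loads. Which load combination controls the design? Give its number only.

Combination 3

(Lr or S) → Lr = 16.61 kN/m.
1. 0.9(37.64) - 0.8(22.89) = 15.56
2. 1.2(37.64) + 1.7(16.61) + 0.5(14.40) = 45.17 + 28.24 + 7.20 = 80.61
3. 1.4(37.64) + 0.6(22.89) + 0.7(16.61) + 0.6(14.40) = 52.70 + 13.73 + 11.63 + 8.64 = 86.70
4. 1.4(37.64) = 52.70
5. 1.4(37.64) + 0.2(16.61) + 0.2(9.06) + 0.2(14.40) = 52.70 + 3.32 + 1.81 + 2.88 = 60.71
The largest value is 86.70 kN/m from combination 3.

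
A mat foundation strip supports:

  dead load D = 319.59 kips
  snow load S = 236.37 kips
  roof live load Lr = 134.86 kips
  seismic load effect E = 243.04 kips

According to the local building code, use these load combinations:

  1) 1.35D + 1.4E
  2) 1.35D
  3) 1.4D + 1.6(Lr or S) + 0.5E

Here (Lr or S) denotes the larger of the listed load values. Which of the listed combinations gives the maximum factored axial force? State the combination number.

Combination 3

(Lr or S) → S = 236.37 kips.
1) 1.35(319.59) + 1.4(243.04) = 771.70
2) 1.35(319.59) = 431.45
3) 1.4(319.59) + 1.6(236.37) + 0.5(243.04) = 447.43 + 378.19 + 121.52 = 947.14
The largest value is 947.14 kips from combination 3.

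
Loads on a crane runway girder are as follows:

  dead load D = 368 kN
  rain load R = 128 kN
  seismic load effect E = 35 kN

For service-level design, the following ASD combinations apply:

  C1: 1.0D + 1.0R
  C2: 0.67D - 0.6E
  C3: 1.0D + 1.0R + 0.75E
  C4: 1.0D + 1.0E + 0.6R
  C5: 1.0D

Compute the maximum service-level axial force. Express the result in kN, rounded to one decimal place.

522.3 kN

C1: 1.0(368) + 1.0(128) = 368.0 + 128.0 = 496.0
C2: 0.67(368) - 0.6(35) = 246.6 - 21.0 = 225.6
C3: 1.0(368) + 1.0(128) + 0.75(35) = 368.0 + 128.0 + 26.3 = 522.3
C4: 1.0(368) + 1.0(35) + 0.6(128) = 368.0 + 35.0 + 76.8 = 479.8
C5: 1.0(368) = 368.0
The controlling combination is 3, giving 522.3 kN.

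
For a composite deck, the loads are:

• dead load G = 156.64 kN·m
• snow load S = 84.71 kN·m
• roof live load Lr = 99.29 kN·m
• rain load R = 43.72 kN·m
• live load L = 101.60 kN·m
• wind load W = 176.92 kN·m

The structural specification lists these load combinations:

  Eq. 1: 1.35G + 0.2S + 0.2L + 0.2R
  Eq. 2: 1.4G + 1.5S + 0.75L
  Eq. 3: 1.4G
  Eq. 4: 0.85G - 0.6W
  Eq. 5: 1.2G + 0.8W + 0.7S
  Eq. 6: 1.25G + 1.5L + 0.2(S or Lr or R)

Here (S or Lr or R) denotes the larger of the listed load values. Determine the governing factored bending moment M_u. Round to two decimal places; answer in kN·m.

(S or Lr or R) → Lr = 99.29 kN·m.
Eq. 1: 1.35(156.64) + 0.2(84.71) + 0.2(101.60) + 0.2(43.72) = 257.47
Eq. 2: 1.4(156.64) + 1.5(84.71) + 0.75(101.60) = 422.56
Eq. 3: 1.4(156.64) = 219.30
Eq. 4: 0.85(156.64) - 0.6(176.92) = 133.14 - 106.15 = 26.99
Eq. 5: 1.2(156.64) + 0.8(176.92) + 0.7(84.71) = 388.80
Eq. 6: 1.25(156.64) + 1.5(101.60) + 0.2(99.29) = 195.80 + 152.40 + 19.86 = 368.06
Combination 2 governs: M_u = 422.56 kN·m.

422.56 kN·m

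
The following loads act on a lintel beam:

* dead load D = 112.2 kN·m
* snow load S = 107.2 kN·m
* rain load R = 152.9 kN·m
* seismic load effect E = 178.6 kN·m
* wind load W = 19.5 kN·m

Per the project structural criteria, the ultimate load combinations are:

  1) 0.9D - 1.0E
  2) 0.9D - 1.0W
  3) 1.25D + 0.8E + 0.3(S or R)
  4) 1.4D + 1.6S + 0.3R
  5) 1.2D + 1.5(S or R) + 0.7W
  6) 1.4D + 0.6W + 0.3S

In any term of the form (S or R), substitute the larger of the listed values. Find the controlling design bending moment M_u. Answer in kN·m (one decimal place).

377.6 kN·m

(S or R) → R = 152.9 kN·m.
1) 0.9(112.2) - 1.0(178.6) = 101.0 - 178.6 = -77.6
2) 0.9(112.2) - 1.0(19.5) = 101.0 - 19.5 = 81.5
3) 1.25(112.2) + 0.8(178.6) + 0.3(152.9) = 329.0
4) 1.4(112.2) + 1.6(107.2) + 0.3(152.9) = 157.1 + 171.5 + 45.9 = 374.5
5) 1.2(112.2) + 1.5(152.9) + 0.7(19.5) = 377.6
6) 1.4(112.2) + 0.6(19.5) + 0.3(107.2) = 200.9
The controlling combination is 5, giving 377.6 kN·m.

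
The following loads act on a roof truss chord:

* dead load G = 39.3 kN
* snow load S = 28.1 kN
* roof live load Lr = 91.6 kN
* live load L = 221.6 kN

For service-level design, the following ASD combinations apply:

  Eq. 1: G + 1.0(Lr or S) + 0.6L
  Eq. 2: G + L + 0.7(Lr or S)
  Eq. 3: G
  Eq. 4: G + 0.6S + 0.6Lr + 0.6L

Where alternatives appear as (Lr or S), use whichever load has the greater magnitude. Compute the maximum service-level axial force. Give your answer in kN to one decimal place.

(Lr or S) → Lr = 91.6 kN.
Eq. 1: 1.0(39.3) + 1.0(91.6) + 0.6(221.6) = 39.3 + 91.6 + 133.0 = 263.9
Eq. 2: 1.0(39.3) + 1.0(221.6) + 0.7(91.6) = 39.3 + 221.6 + 64.1 = 325.0
Eq. 3: 1.0(39.3) = 39.3
Eq. 4: 1.0(39.3) + 0.6(28.1) + 0.6(91.6) + 0.6(221.6) = 244.1
The controlling combination is 2, giving 325.0 kN.

325.0 kN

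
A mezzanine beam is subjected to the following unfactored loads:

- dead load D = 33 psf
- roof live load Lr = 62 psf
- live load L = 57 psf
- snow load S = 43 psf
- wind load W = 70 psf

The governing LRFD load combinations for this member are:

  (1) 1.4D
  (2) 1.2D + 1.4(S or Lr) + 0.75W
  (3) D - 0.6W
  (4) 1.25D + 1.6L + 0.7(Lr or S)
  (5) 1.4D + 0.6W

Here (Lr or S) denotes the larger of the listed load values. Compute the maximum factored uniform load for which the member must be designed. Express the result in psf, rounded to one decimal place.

178.9 psf

(S or Lr) → Lr = 62 psf; (Lr or S) → Lr = 62 psf.
(1) 1.4(33) = 46.2
(2) 1.2(33) + 1.4(62) + 0.75(70) = 178.9
(3) 1.0(33) - 0.6(70) = -9.0
(4) 1.25(33) + 1.6(57) + 0.7(62) = 175.9
(5) 1.4(33) + 0.6(70) = 88.2
Combination 2 governs: q_u = 178.9 psf.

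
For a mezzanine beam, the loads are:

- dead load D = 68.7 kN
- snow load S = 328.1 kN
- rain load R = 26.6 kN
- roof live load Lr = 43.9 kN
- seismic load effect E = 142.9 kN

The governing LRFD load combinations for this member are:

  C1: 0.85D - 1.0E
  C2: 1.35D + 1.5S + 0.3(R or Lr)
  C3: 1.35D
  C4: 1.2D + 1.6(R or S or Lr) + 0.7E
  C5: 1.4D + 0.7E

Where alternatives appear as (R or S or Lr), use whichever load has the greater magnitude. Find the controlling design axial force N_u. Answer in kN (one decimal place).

(R or Lr) → Lr = 43.9 kN; (R or S or Lr) → S = 328.1 kN.
C1: 0.85(68.7) - 1.0(142.9) = -84.5
C2: 1.35(68.7) + 1.5(328.1) + 0.3(43.9) = 598.1
C3: 1.35(68.7) = 92.7
C4: 1.2(68.7) + 1.6(328.1) + 0.7(142.9) = 707.4
C5: 1.4(68.7) + 0.7(142.9) = 196.2
Combination 4 governs: N_u = 707.4 kN.

707.4 kN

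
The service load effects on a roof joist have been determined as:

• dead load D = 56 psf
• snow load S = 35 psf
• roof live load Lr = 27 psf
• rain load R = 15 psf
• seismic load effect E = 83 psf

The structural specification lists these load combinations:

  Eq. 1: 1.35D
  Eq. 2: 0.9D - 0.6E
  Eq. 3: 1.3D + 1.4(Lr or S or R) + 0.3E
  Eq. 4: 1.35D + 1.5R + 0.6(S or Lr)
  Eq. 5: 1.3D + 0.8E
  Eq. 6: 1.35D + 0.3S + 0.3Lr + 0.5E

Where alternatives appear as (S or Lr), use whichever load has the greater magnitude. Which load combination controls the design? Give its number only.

(Lr or S or R) → S = 35 psf; (S or Lr) → S = 35 psf.
Eq. 1: 1.35(56) = 75.6
Eq. 2: 0.9(56) - 0.6(83) = 50.4 - 49.8 = 0.6
Eq. 3: 1.3(56) + 1.4(35) + 0.3(83) = 72.8 + 49.0 + 24.9 = 146.7
Eq. 4: 1.35(56) + 1.5(15) + 0.6(35) = 75.6 + 22.5 + 21.0 = 119.1
Eq. 5: 1.3(56) + 0.8(83) = 72.8 + 66.4 = 139.2
Eq. 6: 1.35(56) + 0.3(35) + 0.3(27) + 0.5(83) = 75.6 + 10.5 + 8.1 + 41.5 = 135.7
The largest value is 146.7 psf from combination 3.

Combination 3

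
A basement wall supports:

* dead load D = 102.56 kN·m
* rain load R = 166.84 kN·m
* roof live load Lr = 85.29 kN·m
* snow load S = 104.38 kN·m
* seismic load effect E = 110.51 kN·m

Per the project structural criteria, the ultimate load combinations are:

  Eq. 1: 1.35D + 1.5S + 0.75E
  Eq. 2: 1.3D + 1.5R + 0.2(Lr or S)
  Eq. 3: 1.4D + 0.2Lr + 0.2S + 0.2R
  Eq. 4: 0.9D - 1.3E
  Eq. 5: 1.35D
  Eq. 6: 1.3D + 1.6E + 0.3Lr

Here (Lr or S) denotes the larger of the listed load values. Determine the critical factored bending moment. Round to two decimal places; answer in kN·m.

(Lr or S) → S = 104.38 kN·m.
Eq. 1: 1.35(102.56) + 1.5(104.38) + 0.75(110.51) = 138.46 + 156.57 + 82.88 = 377.91
Eq. 2: 1.3(102.56) + 1.5(166.84) + 0.2(104.38) = 404.46
Eq. 3: 1.4(102.56) + 0.2(85.29) + 0.2(104.38) + 0.2(166.84) = 143.58 + 17.06 + 20.88 + 33.37 = 214.89
Eq. 4: 0.9(102.56) - 1.3(110.51) = 92.30 - 143.66 = -51.36
Eq. 5: 1.35(102.56) = 138.46
Eq. 6: 1.3(102.56) + 1.6(110.51) + 0.3(85.29) = 335.73
Combination 2 governs: M_u = 404.46 kN·m.

404.46 kN·m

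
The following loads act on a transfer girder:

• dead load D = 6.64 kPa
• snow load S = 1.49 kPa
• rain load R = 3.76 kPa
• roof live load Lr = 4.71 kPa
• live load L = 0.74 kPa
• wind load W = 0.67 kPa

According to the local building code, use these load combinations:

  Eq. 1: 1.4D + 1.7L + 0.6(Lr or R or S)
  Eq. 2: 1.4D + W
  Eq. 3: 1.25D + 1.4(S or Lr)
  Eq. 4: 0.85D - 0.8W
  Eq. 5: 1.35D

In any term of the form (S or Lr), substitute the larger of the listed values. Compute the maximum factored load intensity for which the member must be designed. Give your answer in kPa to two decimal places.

(Lr or R or S) → Lr = 4.71 kPa; (S or Lr) → Lr = 4.71 kPa.
Eq. 1: 1.4(6.64) + 1.7(0.74) + 0.6(4.71) = 13.38
Eq. 2: 1.4(6.64) + 1.0(0.67) = 9.30 + 0.67 = 9.97
Eq. 3: 1.25(6.64) + 1.4(4.71) = 8.30 + 6.59 = 14.89
Eq. 4: 0.85(6.64) - 0.8(0.67) = 5.11
Eq. 5: 1.35(6.64) = 8.96
Combination 3 governs: q_u = 14.89 kPa.

14.89 kPa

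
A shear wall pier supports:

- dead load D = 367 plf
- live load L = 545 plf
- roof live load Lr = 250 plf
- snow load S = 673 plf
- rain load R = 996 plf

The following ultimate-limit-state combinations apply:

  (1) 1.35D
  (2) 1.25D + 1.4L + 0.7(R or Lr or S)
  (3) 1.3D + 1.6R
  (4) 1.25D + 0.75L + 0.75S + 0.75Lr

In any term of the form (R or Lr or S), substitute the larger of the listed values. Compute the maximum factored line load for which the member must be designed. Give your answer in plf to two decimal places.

2070.70 plf

(R or Lr or S) → R = 996 plf.
(1) 1.35(367) = 495.45
(2) 1.25(367) + 1.4(545) + 0.7(996) = 458.75 + 763.00 + 697.20 = 1918.95
(3) 1.3(367) + 1.6(996) = 477.10 + 1593.60 = 2070.70
(4) 1.25(367) + 0.75(545) + 0.75(673) + 0.75(250) = 458.75 + 408.75 + 504.75 + 187.50 = 1559.75
Maximum is from combination 3.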